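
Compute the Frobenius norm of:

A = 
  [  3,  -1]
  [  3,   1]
||A||_F = 4.472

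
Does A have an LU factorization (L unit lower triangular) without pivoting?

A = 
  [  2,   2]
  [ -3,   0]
Yes.
A[1,1] = 2 ≠ 0, so Gaussian elimination proceeds without a row swap: multiplier ℓ₂₁ = (-3)/(2) = -3/2, and U[2,2] = 0 - (-3/2)(2) = 3.
L = 
  [   1,    0]
  [-3/2,    1]
U = 
  [  2,   2]
  [  0,   3]
Check row 2 of LU: [(-3/2)(2), (-3/2)(2) + 3] = [-3, 0] = row 2 of A ✓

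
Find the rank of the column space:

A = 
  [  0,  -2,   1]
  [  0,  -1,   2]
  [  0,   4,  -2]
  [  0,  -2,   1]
dim(Col(A)) = 2

Row reduce:
R2 → R2 - (1/2)·R1
R3 → R3 + (2)·R1
R4 → R4 - (1)·R1
REF = 
  [  0,  -2,   1]
  [  0,   0, 3/2]
  [  0,   0,   0]
  [  0,   0,   0]
Pivot columns: 2, 3 → 2 pivots.
dim(Col(A)) = number of pivot columns = 2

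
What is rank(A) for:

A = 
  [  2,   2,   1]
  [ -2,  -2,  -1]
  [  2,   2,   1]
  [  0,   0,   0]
Row reduce:
R2 → R2 + (1)·R1
R3 → R3 - (1)·R1
REF = 
  [  2,   2,   1]
  [  0,   0,   0]
  [  0,   0,   0]
  [  0,   0,   0]
Pivot columns: 1 → 1 pivot.

rank(A) = 1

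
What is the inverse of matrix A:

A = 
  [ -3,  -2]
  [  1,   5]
det(A) = (-3)(5) - (-2)(1) = -13
For a 2×2 matrix, A⁻¹ = (1/det(A)) · [[d, -b], [-c, a]]
    = (-1/13) · [[5, 2], [-1, -3]]

A⁻¹ = 
  [-5/13, -2/13]
  [ 1/13,  3/13]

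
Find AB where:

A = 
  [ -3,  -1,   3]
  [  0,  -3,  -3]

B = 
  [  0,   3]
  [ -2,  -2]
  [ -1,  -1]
A is 2×3 and B is 3×2, so AB is 2×2. Each entry is (row of A)·(column of B):
AB[1,1] = (-3)(0) + (-1)(-2) + (3)(-1) = -1
AB[1,2] = (-3)(3) + (-1)(-2) + (3)(-1) = -10
AB[2,1] = (0)(0) + (-3)(-2) + (-3)(-1) = 9
AB[2,2] = (0)(3) + (-3)(-2) + (-3)(-1) = 9

AB = 
  [ -1, -10]
  [  9,   9]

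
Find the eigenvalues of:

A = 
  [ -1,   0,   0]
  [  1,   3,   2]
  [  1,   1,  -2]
Characteristic polynomial: det(λI - A) = λ³ - 9λ - 8
Testing integer divisors of the constant term: p(-1) = 0, so (λ + 1) is a factor:
p(λ) = (λ + 1)(λ² - λ - 8)
λ² - λ - 8 = 0  ⇒  λ = (1 ± √((-1)² - 4·(-8)))/2 = (1 ± √(33))/2
  = (1 + √33)/2,  (1 - √33)/2

λ = -1, (1 + √33)/2, (1 - √33)/2  (≈ -1, 3.372, -2.372)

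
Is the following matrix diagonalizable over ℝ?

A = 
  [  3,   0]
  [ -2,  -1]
Yes

tr(A) = 2, det(A) = -3
Characteristic polynomial: λ² - tr(A)λ + det(A) = λ² - 2λ - 3
λ² - 2λ - 3 = (λ + 1)(λ - 3)
Eigenvalues: 3, -1
λ=-1: alg. mult. = 1, geom. mult. = 2 - rank(A - (-1)I) = 2 - 1 = 1
λ=3: alg. mult. = 1, geom. mult. = 2 - rank(A - (3)I) = 2 - 1 = 1
Sum of geometric multiplicities equals n, so A has n independent eigenvectors.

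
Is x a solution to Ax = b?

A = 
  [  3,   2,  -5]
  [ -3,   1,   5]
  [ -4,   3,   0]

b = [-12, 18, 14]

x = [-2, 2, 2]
Yes

Ax = [-12, 18, 14] = b ✓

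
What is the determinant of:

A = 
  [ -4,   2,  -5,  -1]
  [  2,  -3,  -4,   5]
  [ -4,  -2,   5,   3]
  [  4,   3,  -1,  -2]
Cofactor expansion along row 1: det(A) = a₁₁M₁₁ - a₁₂M₁₂ + a₁₃M₁₃ - a₁₄M₁₄

M₁₁ = det[[-3, -4, 5]; [-2, 5, 3]; [3, -1, -2]]
  = (-3)·((5)(-2) - (3)(-1)) - (-4)·((-2)(-2) - (3)(3)) + (5)·((-2)(-1) - (5)(3))
  = (-3)(-7) - (-4)(-5) + (5)(-13)
  = -64
M₁₂ = det[[2, -4, 5]; [-4, 5, 3]; [4, -1, -2]]
  = (2)·((5)(-2) - (3)(-1)) - (-4)·((-4)(-2) - (3)(4)) + (5)·((-4)(-1) - (5)(4))
  = (2)(-7) - (-4)(-4) + (5)(-16)
  = -110
M₁₃ = det[[2, -3, 5]; [-4, -2, 3]; [4, 3, -2]]
  = (2)·((-2)(-2) - (3)(3)) - (-3)·((-4)(-2) - (3)(4)) + (5)·((-4)(3) - (-2)(4))
  = (2)(-5) - (-3)(-4) + (5)(-4)
  = -42
M₁₄ = det[[2, -3, -4]; [-4, -2, 5]; [4, 3, -1]]
  = (2)·((-2)(-1) - (5)(3)) - (-3)·((-4)(-1) - (5)(4)) + (-4)·((-4)(3) - (-2)(4))
  = (2)(-13) - (-3)(-16) + (-4)(-4)
  = -58

det(A) = (-4)(-64) - (2)(-110) + (-5)(-42) - (-1)(-58) = 628

det(A) = 628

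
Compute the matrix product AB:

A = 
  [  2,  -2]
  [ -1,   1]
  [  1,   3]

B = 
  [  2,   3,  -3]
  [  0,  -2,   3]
A is 3×2 and B is 2×3, so AB is 3×3. Each entry is (row of A)·(column of B):
AB[1,1] = (2)(2) + (-2)(0) = 4
AB[1,2] = (2)(3) + (-2)(-2) = 10
AB[1,3] = (2)(-3) + (-2)(3) = -12
AB[2,1] = (-1)(2) + (1)(0) = -2
AB[2,2] = (-1)(3) + (1)(-2) = -5
AB[2,3] = (-1)(-3) + (1)(3) = 6
AB[3,1] = (1)(2) + (3)(0) = 2
AB[3,2] = (1)(3) + (3)(-2) = -3
AB[3,3] = (1)(-3) + (3)(3) = 6

AB = 
  [  4,  10, -12]
  [ -2,  -5,   6]
  [  2,  -3,   6]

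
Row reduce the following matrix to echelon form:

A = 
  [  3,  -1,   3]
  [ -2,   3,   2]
Row operations:
R2 → R2 + (2/3)·R1

Resulting echelon form:
REF = 
  [  3,  -1,   3]
  [  0, 7/3,   4]

Rank = 2 (number of non-zero pivot rows).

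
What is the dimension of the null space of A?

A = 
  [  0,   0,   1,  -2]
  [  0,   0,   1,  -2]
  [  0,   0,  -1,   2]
nullity(A) = 3

Row reduce:
R2 → R2 - (1)·R1
R3 → R3 + (1)·R1
REF = 
  [  0,   0,   1,  -2]
  [  0,   0,   0,   0]
  [  0,   0,   0,   0]
Pivot columns: 3 → 1 pivot.
rank(A) = 1, so nullity(A) = 4 - 1 = 3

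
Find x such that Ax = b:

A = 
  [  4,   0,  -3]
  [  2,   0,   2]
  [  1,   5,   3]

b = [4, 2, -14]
x = [1, -3, 0]

Row reduce the augmented matrix [A|b]:
R2 → R2 - (1/2)·R1
R3 → R3 - (1/4)·R1
Swap R2 ↔ R3
REF = 
  [   4,    0,   -3,    4]
  [   0,    5, 15/4,  -15]
  [   0,    0,  7/2,    0]

Back-substitution:
x₃ = 0 / (7/2) = 0
x₂ = (-15 - (15/4)(0)) / 5 = -3
x₁ = (4 - (0)(-3) - (-3)(0)) / 4 = 1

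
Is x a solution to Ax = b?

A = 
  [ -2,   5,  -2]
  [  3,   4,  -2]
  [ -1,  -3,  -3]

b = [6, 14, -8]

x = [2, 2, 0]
Yes

Ax = [6, 14, -8] = b ✓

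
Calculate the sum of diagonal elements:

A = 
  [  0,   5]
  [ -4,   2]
2

tr(A) = 0 + 2 = 2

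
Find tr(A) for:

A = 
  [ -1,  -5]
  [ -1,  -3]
-4

tr(A) = -1 + -3 = -4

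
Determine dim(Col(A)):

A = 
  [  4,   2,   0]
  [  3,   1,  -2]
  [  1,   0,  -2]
Row reduce:
R2 → R2 - (3/4)·R1
R3 → R3 - (1/4)·R1
R3 → R3 - (1)·R2
REF = 
  [   4,    2,    0]
  [   0, -1/2,   -2]
  [   0,    0,    0]
Pivot columns: 1, 2 → 2 pivots.
dim(Col(A)) = number of pivot columns = 2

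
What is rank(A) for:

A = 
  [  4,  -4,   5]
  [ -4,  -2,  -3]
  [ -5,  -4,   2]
Row reduce:
R2 → R2 + (1)·R1
R3 → R3 + (5/4)·R1
R3 → R3 - (3/2)·R2
REF = 
  [   4,   -4,    5]
  [   0,   -6,    2]
  [   0,    0, 21/4]
Pivot columns: 1, 2, 3 → 3 pivots.

rank(A) = 3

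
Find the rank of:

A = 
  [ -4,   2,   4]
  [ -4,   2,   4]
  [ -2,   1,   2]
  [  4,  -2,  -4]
rank(A) = 1

Row reduce:
R2 → R2 - (1)·R1
R3 → R3 - (1/2)·R1
R4 → R4 + (1)·R1
REF = 
  [ -4,   2,   4]
  [  0,   0,   0]
  [  0,   0,   0]
  [  0,   0,   0]
Pivot columns: 1 → 1 pivot.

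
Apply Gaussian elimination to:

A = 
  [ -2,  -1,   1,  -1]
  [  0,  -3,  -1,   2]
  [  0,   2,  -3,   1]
Row operations:
R3 → R3 + (2/3)·R2

Resulting echelon form:
REF = 
  [   -2,    -1,     1,    -1]
  [    0,    -3,    -1,     2]
  [    0,     0, -11/3,   7/3]

Rank = 3 (number of non-zero pivot rows).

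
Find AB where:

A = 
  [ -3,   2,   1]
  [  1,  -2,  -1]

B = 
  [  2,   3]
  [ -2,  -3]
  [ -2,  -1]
A is 2×3 and B is 3×2, so AB is 2×2. Each entry is (row of A)·(column of B):
AB[1,1] = (-3)(2) + (2)(-2) + (1)(-2) = -12
AB[1,2] = (-3)(3) + (2)(-3) + (1)(-1) = -16
AB[2,1] = (1)(2) + (-2)(-2) + (-1)(-2) = 8
AB[2,2] = (1)(3) + (-2)(-3) + (-1)(-1) = 10

AB = 
  [-12, -16]
  [  8,  10]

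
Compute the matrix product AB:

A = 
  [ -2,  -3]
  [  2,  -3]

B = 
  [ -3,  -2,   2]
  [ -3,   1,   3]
AB = 
  [ 15,   1, -13]
  [  3,  -7,  -5]

A is 2×2 and B is 2×3, so AB is 2×3. Each entry is (row of A)·(column of B):
AB[1,1] = (-2)(-3) + (-3)(-3) = 15
AB[1,2] = (-2)(-2) + (-3)(1) = 1
AB[1,3] = (-2)(2) + (-3)(3) = -13
AB[2,1] = (2)(-3) + (-3)(-3) = 3
AB[2,2] = (2)(-2) + (-3)(1) = -7
AB[2,3] = (2)(2) + (-3)(3) = -5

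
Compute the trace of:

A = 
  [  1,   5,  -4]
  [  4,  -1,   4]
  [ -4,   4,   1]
1

tr(A) = 1 + -1 + 1 = 1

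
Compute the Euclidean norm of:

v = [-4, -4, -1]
5.745

||v||₂ = √((-4)² + (-4)² + (-1)²) = √33 = 5.745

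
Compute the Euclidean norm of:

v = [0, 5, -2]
5.385

||v||₂ = √((0)² + (5)² + (-2)²) = √29 = 5.385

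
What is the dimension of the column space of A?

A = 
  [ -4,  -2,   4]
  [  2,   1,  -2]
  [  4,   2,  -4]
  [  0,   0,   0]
dim(Col(A)) = 1

Row reduce:
R2 → R2 + (1/2)·R1
R3 → R3 + (1)·R1
REF = 
  [ -4,  -2,   4]
  [  0,   0,   0]
  [  0,   0,   0]
  [  0,   0,   0]
Pivot columns: 1 → 1 pivot.
dim(Col(A)) = number of pivot columns = 1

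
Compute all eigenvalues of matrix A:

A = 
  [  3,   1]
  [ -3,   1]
tr(A) = 4, det(A) = 6
Characteristic polynomial: λ² - tr(A)λ + det(A) = λ² - 4λ + 6
λ² - 4λ + 6 = 0  ⇒  λ = (4 ± √((-4)² - 4·(6)))/2 = (4 ± √(-8))/2
  = 2 + i√2,  2 - i√2

λ = 2 + i√2, 2 - i√2  (≈ 2 + 1.414i, 2 - 1.414i)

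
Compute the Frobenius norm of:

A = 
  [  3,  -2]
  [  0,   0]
||A||_F = 3.606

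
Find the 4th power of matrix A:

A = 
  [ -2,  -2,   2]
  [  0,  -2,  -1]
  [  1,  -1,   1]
A^4 = 
  [ 30,  66,   6]
  [-12,  18,   9]
  [ -9, -15,  15]

A² = A·A:
A²[1,1] = (-2)(-2) + (-2)(0) + (2)(1) = 6
A²[1,2] = (-2)(-2) + (-2)(-2) + (2)(-1) = 6
A²[1,3] = (-2)(2) + (-2)(-1) + (2)(1) = 0
A²[2,1] = (0)(-2) + (-2)(0) + (-1)(1) = -1
A²[2,2] = (0)(-2) + (-2)(-2) + (-1)(-1) = 5
A²[2,3] = (0)(2) + (-2)(-1) + (-1)(1) = 1
A²[3,1] = (1)(-2) + (-1)(0) + (1)(1) = -1
A²[3,2] = (1)(-2) + (-1)(-2) + (1)(-1) = -1
A²[3,3] = (1)(2) + (-1)(-1) + (1)(1) = 4
A² = 
  [  6,   6,   0]
  [ -1,   5,   1]
  [ -1,  -1,   4]

A^3 = A^2·A:
A^3[1,1] = (6)(-2) + (6)(0) + (0)(1) = -12
A^3[1,2] = (6)(-2) + (6)(-2) + (0)(-1) = -24
A^3[1,3] = (6)(2) + (6)(-1) + (0)(1) = 6
A^3[2,1] = (-1)(-2) + (5)(0) + (1)(1) = 3
A^3[2,2] = (-1)(-2) + (5)(-2) + (1)(-1) = -9
A^3[2,3] = (-1)(2) + (5)(-1) + (1)(1) = -6
A^3[3,1] = (-1)(-2) + (-1)(0) + (4)(1) = 6
A^3[3,2] = (-1)(-2) + (-1)(-2) + (4)(-1) = 0
A^3[3,3] = (-1)(2) + (-1)(-1) + (4)(1) = 3
A^3 = 
  [-12, -24,   6]
  [  3,  -9,  -6]
  [  6,   0,   3]

A^4 = A^3·A:
A^4[1,1] = (-12)(-2) + (-24)(0) + (6)(1) = 30
A^4[1,2] = (-12)(-2) + (-24)(-2) + (6)(-1) = 66
A^4[1,3] = (-12)(2) + (-24)(-1) + (6)(1) = 6
A^4[2,1] = (3)(-2) + (-9)(0) + (-6)(1) = -12
A^4[2,2] = (3)(-2) + (-9)(-2) + (-6)(-1) = 18
A^4[2,3] = (3)(2) + (-9)(-1) + (-6)(1) = 9
A^4[3,1] = (6)(-2) + (0)(0) + (3)(1) = -9
A^4[3,2] = (6)(-2) + (0)(-2) + (3)(-1) = -15
A^4[3,3] = (6)(2) + (0)(-1) + (3)(1) = 15
A^4 = 
  [ 30,  66,   6]
  [-12,  18,   9]
  [ -9, -15,  15]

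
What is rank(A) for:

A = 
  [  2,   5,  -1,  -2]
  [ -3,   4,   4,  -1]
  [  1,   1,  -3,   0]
Row reduce:
R2 → R2 + (3/2)·R1
R3 → R3 - (1/2)·R1
R3 → R3 + (3/23)·R2
REF = 
  [     2,      5,     -1,     -2]
  [     0,   23/2,    5/2,     -4]
  [     0,      0, -50/23,  11/23]
Pivot columns: 1, 2, 3 → 3 pivots.

rank(A) = 3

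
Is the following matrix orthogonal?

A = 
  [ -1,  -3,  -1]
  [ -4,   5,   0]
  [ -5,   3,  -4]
No

AᵀA = 
  [ 42, -32,  21]
  [-32,  43,  -9]
  [ 21,  -9,  17]
≠ I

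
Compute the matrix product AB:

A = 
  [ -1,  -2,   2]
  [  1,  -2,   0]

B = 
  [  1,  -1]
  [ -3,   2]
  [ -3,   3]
AB = 
  [ -1,   3]
  [  7,  -5]

A is 2×3 and B is 3×2, so AB is 2×2. Each entry is (row of A)·(column of B):
AB[1,1] = (-1)(1) + (-2)(-3) + (2)(-3) = -1
AB[1,2] = (-1)(-1) + (-2)(2) + (2)(3) = 3
AB[2,1] = (1)(1) + (-2)(-3) + (0)(-3) = 7
AB[2,2] = (1)(-1) + (-2)(2) + (0)(3) = -5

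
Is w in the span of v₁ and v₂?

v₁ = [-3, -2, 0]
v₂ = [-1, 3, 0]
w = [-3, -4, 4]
No

Form the augmented matrix and row-reduce:
[v₁|v₂|w] = 
  [ -3,  -1,  -3]
  [ -2,   3,  -4]
  [  0,   0,   4]
R2 → R2 - (2/3)·R1
REF = 
  [  -3,   -1,   -3]
  [   0, 11/3,   -2]
  [   0,    0,    4]

Row 3 reads [0 0 | 4], i.e. 0 = 4, so the system is inconsistent and w ∉ span{v₁, v₂}.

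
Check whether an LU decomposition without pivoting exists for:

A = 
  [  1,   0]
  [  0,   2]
Yes.
A[1,1] = 1 ≠ 0, so Gaussian elimination proceeds without a row swap: multiplier ℓ₂₁ = (0)/(1) = 0, and U[2,2] = 2 - (0)(0) = 2.
L = 
  [  1,   0]
  [  0,   1]
U = 
  [  1,   0]
  [  0,   2]
Check row 2 of LU: [(0)(1), (0)(0) + 2] = [0, 2] = row 2 of A ✓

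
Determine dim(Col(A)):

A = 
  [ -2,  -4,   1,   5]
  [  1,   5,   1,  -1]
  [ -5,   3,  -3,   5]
Row reduce:
R2 → R2 + (1/2)·R1
R3 → R3 - (5/2)·R1
R3 → R3 - (13/3)·R2
REF = 
  [ -2,  -4,   1,   5]
  [  0,   3, 3/2, 3/2]
  [  0,   0, -12, -14]
Pivot columns: 1, 2, 3 → 3 pivots.
dim(Col(A)) = number of pivot columns = 3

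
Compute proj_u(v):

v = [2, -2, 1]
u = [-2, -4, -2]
v·u = (2)(-2) + (-2)(-4) + (1)(-2) = 2
u·u = (-2)² + (-4)² + (-2)² = 24
proj_u(v) = (v·u / u·u) × u = (2/24) × u = (1/12) × u

proj_u(v) = [-1/6, -1/3, -1/6]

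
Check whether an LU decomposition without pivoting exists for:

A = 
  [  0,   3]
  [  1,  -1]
No.
A[1,1] = 0 but A[2,1] = 1 ≠ 0. Any LU with L unit lower triangular has (LU)[1,1] = U[1,1] and (LU)[2,1] = L[2,1]·U[1,1]; matching A forces U[1,1] = 0, which then forces (LU)[2,1] = 0 ≠ 1. A row swap (pivoting) is required.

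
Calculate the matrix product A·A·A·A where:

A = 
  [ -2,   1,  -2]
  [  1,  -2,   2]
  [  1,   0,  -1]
A² = A·A:
A²[1,1] = (-2)(-2) + (1)(1) + (-2)(1) = 3
A²[1,2] = (-2)(1) + (1)(-2) + (-2)(0) = -4
A²[1,3] = (-2)(-2) + (1)(2) + (-2)(-1) = 8
A²[2,1] = (1)(-2) + (-2)(1) + (2)(1) = -2
A²[2,2] = (1)(1) + (-2)(-2) + (2)(0) = 5
A²[2,3] = (1)(-2) + (-2)(2) + (2)(-1) = -8
A²[3,1] = (1)(-2) + (0)(1) + (-1)(1) = -3
A²[3,2] = (1)(1) + (0)(-2) + (-1)(0) = 1
A²[3,3] = (1)(-2) + (0)(2) + (-1)(-1) = -1
A² = 
  [  3,  -4,   8]
  [ -2,   5,  -8]
  [ -3,   1,  -1]

A^3 = A^2·A:
A^3[1,1] = (3)(-2) + (-4)(1) + (8)(1) = -2
A^3[1,2] = (3)(1) + (-4)(-2) + (8)(0) = 11
A^3[1,3] = (3)(-2) + (-4)(2) + (8)(-1) = -22
A^3[2,1] = (-2)(-2) + (5)(1) + (-8)(1) = 1
A^3[2,2] = (-2)(1) + (5)(-2) + (-8)(0) = -12
A^3[2,3] = (-2)(-2) + (5)(2) + (-8)(-1) = 22
A^3[3,1] = (-3)(-2) + (1)(1) + (-1)(1) = 6
A^3[3,2] = (-3)(1) + (1)(-2) + (-1)(0) = -5
A^3[3,3] = (-3)(-2) + (1)(2) + (-1)(-1) = 9
A^3 = 
  [ -2,  11, -22]
  [  1, -12,  22]
  [  6,  -5,   9]

A^4 = A^3·A:
A^4[1,1] = (-2)(-2) + (11)(1) + (-22)(1) = -7
A^4[1,2] = (-2)(1) + (11)(-2) + (-22)(0) = -24
A^4[1,3] = (-2)(-2) + (11)(2) + (-22)(-1) = 48
A^4[2,1] = (1)(-2) + (-12)(1) + (22)(1) = 8
A^4[2,2] = (1)(1) + (-12)(-2) + (22)(0) = 25
A^4[2,3] = (1)(-2) + (-12)(2) + (22)(-1) = -48
A^4[3,1] = (6)(-2) + (-5)(1) + (9)(1) = -8
A^4[3,2] = (6)(1) + (-5)(-2) + (9)(0) = 16
A^4[3,3] = (6)(-2) + (-5)(2) + (9)(-1) = -31
A^4 = 
  [ -7, -24,  48]
  [  8,  25, -48]
  [ -8,  16, -31]

Therefore
A^4 = 
  [ -7, -24,  48]
  [  8,  25, -48]
  [ -8,  16, -31]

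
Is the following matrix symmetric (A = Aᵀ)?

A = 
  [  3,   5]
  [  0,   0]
No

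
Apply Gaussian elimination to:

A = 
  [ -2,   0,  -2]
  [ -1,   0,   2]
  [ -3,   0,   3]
Row operations:
R2 → R2 - (1/2)·R1
R3 → R3 - (3/2)·R1
R3 → R3 - (2)·R2

Resulting echelon form:
REF = 
  [ -2,   0,  -2]
  [  0,   0,   3]
  [  0,   0,   0]

Rank = 2 (number of non-zero pivot rows).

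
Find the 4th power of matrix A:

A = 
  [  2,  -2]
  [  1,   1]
A^4 = 
  [-14,  -6]
  [  3, -17]

A² = A·A:
A²[1,1] = (2)(2) + (-2)(1) = 2
A²[1,2] = (2)(-2) + (-2)(1) = -6
A²[2,1] = (1)(2) + (1)(1) = 3
A²[2,2] = (1)(-2) + (1)(1) = -1
A² = 
  [  2,  -6]
  [  3,  -1]

A^3 = A^2·A:
A^3[1,1] = (2)(2) + (-6)(1) = -2
A^3[1,2] = (2)(-2) + (-6)(1) = -10
A^3[2,1] = (3)(2) + (-1)(1) = 5
A^3[2,2] = (3)(-2) + (-1)(1) = -7
A^3 = 
  [ -2, -10]
  [  5,  -7]

A^4 = A^3·A:
A^4[1,1] = (-2)(2) + (-10)(1) = -14
A^4[1,2] = (-2)(-2) + (-10)(1) = -6
A^4[2,1] = (5)(2) + (-7)(1) = 3
A^4[2,2] = (5)(-2) + (-7)(1) = -17
A^4 = 
  [-14,  -6]
  [  3, -17]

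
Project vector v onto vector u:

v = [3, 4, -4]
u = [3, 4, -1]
proj_u(v) = [87/26, 58/13, -29/26]

v·u = (3)(3) + (4)(4) + (-4)(-1) = 29
u·u = (3)² + (4)² + (-1)² = 26
proj_u(v) = (v·u / u·u) × u = (29/26) × u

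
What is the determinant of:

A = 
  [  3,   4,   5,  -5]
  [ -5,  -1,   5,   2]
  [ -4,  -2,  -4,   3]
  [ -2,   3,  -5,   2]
Cofactor expansion along row 1: det(A) = a₁₁M₁₁ - a₁₂M₁₂ + a₁₃M₁₃ - a₁₄M₁₄

M₁₁ = det[[-1, 5, 2]; [-2, -4, 3]; [3, -5, 2]]
  = (-1)·((-4)(2) - (3)(-5)) - (5)·((-2)(2) - (3)(3)) + (2)·((-2)(-5) - (-4)(3))
  = (-1)(7) - (5)(-13) + (2)(22)
  = 102
M₁₂ = det[[-5, 5, 2]; [-4, -4, 3]; [-2, -5, 2]]
  = (-5)·((-4)(2) - (3)(-5)) - (5)·((-4)(2) - (3)(-2)) + (2)·((-4)(-5) - (-4)(-2))
  = (-5)(7) - (5)(-2) + (2)(12)
  = -1
M₁₃ = det[[-5, -1, 2]; [-4, -2, 3]; [-2, 3, 2]]
  = (-5)·((-2)(2) - (3)(3)) - (-1)·((-4)(2) - (3)(-2)) + (2)·((-4)(3) - (-2)(-2))
  = (-5)(-13) - (-1)(-2) + (2)(-16)
  = 31
M₁₄ = det[[-5, -1, 5]; [-4, -2, -4]; [-2, 3, -5]]
  = (-5)·((-2)(-5) - (-4)(3)) - (-1)·((-4)(-5) - (-4)(-2)) + (5)·((-4)(3) - (-2)(-2))
  = (-5)(22) - (-1)(12) + (5)(-16)
  = -178

det(A) = (3)(102) - (4)(-1) + (5)(31) - (-5)(-178) = -425

det(A) = -425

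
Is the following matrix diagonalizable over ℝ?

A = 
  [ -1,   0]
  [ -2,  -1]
No

tr(A) = -2, det(A) = 1
Characteristic polynomial: λ² - tr(A)λ + det(A) = λ² + 2λ + 1
λ² + 2λ + 1 = (λ + 1)²
Eigenvalues: -1, -1
λ=-1: alg. mult. = 2, geom. mult. = 2 - rank(A - (-1)I) = 2 - 1 = 1
Sum of geometric multiplicities = 1 < n = 2, so there aren't enough independent eigenvectors.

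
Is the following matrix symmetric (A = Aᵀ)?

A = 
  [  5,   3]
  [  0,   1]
No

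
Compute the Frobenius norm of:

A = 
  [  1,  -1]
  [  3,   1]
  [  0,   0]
||A||_F = 3.464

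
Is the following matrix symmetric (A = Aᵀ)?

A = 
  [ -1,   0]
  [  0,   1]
Yes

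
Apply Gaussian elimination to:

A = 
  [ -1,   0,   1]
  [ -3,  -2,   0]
Row operations:
R2 → R2 - (3)·R1

Resulting echelon form:
REF = 
  [ -1,   0,   1]
  [  0,  -2,  -3]

Rank = 2 (number of non-zero pivot rows).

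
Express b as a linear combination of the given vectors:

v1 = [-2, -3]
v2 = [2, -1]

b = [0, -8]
c1 = 2, c2 = 2

b = 2·v1 + 2·v2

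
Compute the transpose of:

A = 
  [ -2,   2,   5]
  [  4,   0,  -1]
Aᵀ = 
  [ -2,   4]
  [  2,   0]
  [  5,  -1]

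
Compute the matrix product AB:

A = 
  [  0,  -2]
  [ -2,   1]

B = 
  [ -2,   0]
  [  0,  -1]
A is 2×2 and B is 2×2, so AB is 2×2. Each entry is (row of A)·(column of B):
AB[1,1] = (0)(-2) + (-2)(0) = 0
AB[1,2] = (0)(0) + (-2)(-1) = 2
AB[2,1] = (-2)(-2) + (1)(0) = 4
AB[2,2] = (-2)(0) + (1)(-1) = -1

AB = 
  [  0,   2]
  [  4,  -1]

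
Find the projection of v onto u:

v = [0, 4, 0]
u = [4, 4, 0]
proj_u(v) = [2, 2, 0]

v·u = (0)(4) + (4)(4) + (0)(0) = 16
u·u = (4)² + (4)² + (0)² = 32
proj_u(v) = (v·u / u·u) × u = (16/32) × u = (1/2) × u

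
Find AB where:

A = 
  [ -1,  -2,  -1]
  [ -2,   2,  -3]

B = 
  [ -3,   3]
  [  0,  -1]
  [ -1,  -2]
AB = 
  [  4,   1]
  [  9,  -2]

A is 2×3 and B is 3×2, so AB is 2×2. Each entry is (row of A)·(column of B):
AB[1,1] = (-1)(-3) + (-2)(0) + (-1)(-1) = 4
AB[1,2] = (-1)(3) + (-2)(-1) + (-1)(-2) = 1
AB[2,1] = (-2)(-3) + (2)(0) + (-3)(-1) = 9
AB[2,2] = (-2)(3) + (2)(-1) + (-3)(-2) = -2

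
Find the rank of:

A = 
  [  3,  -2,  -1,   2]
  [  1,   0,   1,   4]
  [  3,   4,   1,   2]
Row reduce:
R2 → R2 - (1/3)·R1
R3 → R3 - (1)·R1
R3 → R3 - (9)·R2
REF = 
  [   3,   -2,   -1,    2]
  [   0,  2/3,  4/3, 10/3]
  [   0,    0,  -10,  -30]
Pivot columns: 1, 2, 3 → 3 pivots.

rank(A) = 3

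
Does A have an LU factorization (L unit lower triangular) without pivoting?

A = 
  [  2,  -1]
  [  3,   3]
Yes.
A[1,1] = 2 ≠ 0, so Gaussian elimination proceeds without a row swap: multiplier ℓ₂₁ = (3)/(2) = 3/2, and U[2,2] = 3 - (3/2)(-1) = 9/2.
L = 
  [  1,   0]
  [3/2,   1]
U = 
  [  2,  -1]
  [  0, 9/2]
Check row 2 of LU: [(3/2)(2), (3/2)(-1) + (9/2)] = [3, 3] = row 2 of A ✓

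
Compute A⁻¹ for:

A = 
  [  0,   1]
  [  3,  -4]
det(A) = (0)(-4) - (1)(3) = -3
For a 2×2 matrix, A⁻¹ = (1/det(A)) · [[d, -b], [-c, a]]
    = (-1/3) · [[-4, -1], [-3, 0]]

A⁻¹ = 
  [4/3, 1/3]
  [  1,   0]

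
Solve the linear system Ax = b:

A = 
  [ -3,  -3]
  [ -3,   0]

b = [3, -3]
Row reduce the augmented matrix [A|b]:
R2 → R2 - (1)·R1
REF = 
  [ -3,  -3,   3]
  [  0,   3,  -6]

Back-substitution:
x₂ = (-6) / 3 = -2
x₁ = (3 - (-3)(-2)) / (-3) = 1

x = [1, -2]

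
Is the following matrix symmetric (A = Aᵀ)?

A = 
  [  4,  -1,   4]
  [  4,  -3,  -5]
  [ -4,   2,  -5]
No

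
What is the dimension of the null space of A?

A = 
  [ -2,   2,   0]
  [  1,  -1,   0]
nullity(A) = 2

Row reduce:
R2 → R2 + (1/2)·R1
REF = 
  [ -2,   2,   0]
  [  0,   0,   0]
Pivot columns: 1 → 1 pivot.
rank(A) = 1, so nullity(A) = 3 - 1 = 2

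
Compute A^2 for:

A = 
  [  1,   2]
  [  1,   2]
A² = A·A:
A²[1,1] = (1)(1) + (2)(1) = 3
A²[1,2] = (1)(2) + (2)(2) = 6
A²[2,1] = (1)(1) + (2)(1) = 3
A²[2,2] = (1)(2) + (2)(2) = 6
A² = 
  [  3,   6]
  [  3,   6]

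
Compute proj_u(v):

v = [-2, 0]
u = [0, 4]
v·u = (-2)(0) + (0)(4) = 0
u·u = (0)² + (4)² = 16
proj_u(v) = (v·u / u·u) × u = (0/16) × u = (0) × u

proj_u(v) = [0, 0]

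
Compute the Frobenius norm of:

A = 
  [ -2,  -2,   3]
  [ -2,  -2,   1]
||A||_F = 5.099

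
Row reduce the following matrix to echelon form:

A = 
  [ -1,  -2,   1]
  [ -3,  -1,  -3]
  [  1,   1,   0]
Row operations:
R2 → R2 - (3)·R1
R3 → R3 + (1)·R1
R3 → R3 + (1/5)·R2

Resulting echelon form:
REF = 
  [  -1,   -2,    1]
  [   0,    5,   -6]
  [   0,    0, -1/5]

Rank = 3 (number of non-zero pivot rows).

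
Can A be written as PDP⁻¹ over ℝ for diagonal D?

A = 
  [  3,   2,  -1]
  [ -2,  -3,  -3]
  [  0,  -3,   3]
No

Characteristic polynomial: det(λI - A) = λ³ - 3λ² - 14λ + 48
By the rational root theorem any rational root is an integer dividing 48; none of those is a root, so p(λ) has no rational roots and hence (being an irreducible cubic) no repeated roots.
Discriminant of the cubic: Δ = -7996
Δ < 0 ⇒ one real eigenvalue and a complex-conjugate pair: λ ≈ -3.857, 3.428 + 0.8316i, 3.428 - 0.8316i
Has complex eigenvalues (not diagonalizable over ℝ).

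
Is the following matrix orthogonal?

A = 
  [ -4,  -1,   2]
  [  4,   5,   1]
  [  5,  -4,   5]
No

AᵀA = 
  [ 57,   4,  21]
  [  4,  42, -17]
  [ 21, -17,  30]
≠ I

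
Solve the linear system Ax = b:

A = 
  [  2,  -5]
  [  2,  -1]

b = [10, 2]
x = [0, -2]

Row reduce the augmented matrix [A|b]:
R2 → R2 - (1)·R1
REF = 
  [  2,  -5,  10]
  [  0,   4,  -8]

Back-substitution:
x₂ = (-8) / 4 = -2
x₁ = (10 - (-5)(-2)) / 2 = 0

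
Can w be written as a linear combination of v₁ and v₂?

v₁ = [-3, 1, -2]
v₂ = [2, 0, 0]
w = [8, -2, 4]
Yes

Form the augmented matrix and row-reduce:
[v₁|v₂|w] = 
  [ -3,   2,   8]
  [  1,   0,  -2]
  [ -2,   0,   4]
R2 → R2 + (1/3)·R1
R3 → R3 - (2/3)·R1
R3 → R3 + (2)·R2
REF = 
  [ -3,   2,   8]
  [  0, 2/3, 2/3]
  [  0,   0,   0]

No row of the form [0 0 | nonzero], so the system is consistent. Back-substitution gives c₁ = -2, c₂ = 1: w = (-2)·v₁ + (1)·v₂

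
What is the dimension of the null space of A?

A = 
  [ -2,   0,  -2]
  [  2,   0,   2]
nullity(A) = 2

Row reduce:
R2 → R2 + (1)·R1
REF = 
  [ -2,   0,  -2]
  [  0,   0,   0]
Pivot columns: 1 → 1 pivot.
rank(A) = 1, so nullity(A) = 3 - 1 = 2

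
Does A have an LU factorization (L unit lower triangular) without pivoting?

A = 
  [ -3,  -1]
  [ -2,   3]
Yes.
A[1,1] = -3 ≠ 0, so Gaussian elimination proceeds without a row swap: multiplier ℓ₂₁ = (-2)/(-3) = 2/3, and U[2,2] = 3 - (2/3)(-1) = 11/3.
L = 
  [  1,   0]
  [2/3,   1]
U = 
  [  -3,   -1]
  [   0, 11/3]
Check row 2 of LU: [(2/3)(-3), (2/3)(-1) + (11/3)] = [-2, 3] = row 2 of A ✓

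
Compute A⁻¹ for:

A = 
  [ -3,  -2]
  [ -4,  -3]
det(A) = (-3)(-3) - (-2)(-4) = 1
For a 2×2 matrix, A⁻¹ = (1/det(A)) · [[d, -b], [-c, a]]
    = (1) · [[-3, 2], [4, -3]]

A⁻¹ = 
  [ -3,   2]
  [  4,  -3]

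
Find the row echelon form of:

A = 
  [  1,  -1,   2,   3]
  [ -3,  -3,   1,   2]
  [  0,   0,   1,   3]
Row operations:
R2 → R2 + (3)·R1

Resulting echelon form:
REF = 
  [  1,  -1,   2,   3]
  [  0,  -6,   7,  11]
  [  0,   0,   1,   3]

Rank = 3 (number of non-zero pivot rows).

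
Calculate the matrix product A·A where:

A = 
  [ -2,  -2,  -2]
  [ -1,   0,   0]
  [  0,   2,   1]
A² = A·A:
A²[1,1] = (-2)(-2) + (-2)(-1) + (-2)(0) = 6
A²[1,2] = (-2)(-2) + (-2)(0) + (-2)(2) = 0
A²[1,3] = (-2)(-2) + (-2)(0) + (-2)(1) = 2
A²[2,1] = (-1)(-2) + (0)(-1) + (0)(0) = 2
A²[2,2] = (-1)(-2) + (0)(0) + (0)(2) = 2
A²[2,3] = (-1)(-2) + (0)(0) + (0)(1) = 2
A²[3,1] = (0)(-2) + (2)(-1) + (1)(0) = -2
A²[3,2] = (0)(-2) + (2)(0) + (1)(2) = 2
A²[3,3] = (0)(-2) + (2)(0) + (1)(1) = 1
A² = 
  [  6,   0,   2]
  [  2,   2,   2]
  [ -2,   2,   1]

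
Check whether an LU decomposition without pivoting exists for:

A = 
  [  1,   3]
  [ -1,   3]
Yes.
A[1,1] = 1 ≠ 0, so Gaussian elimination proceeds without a row swap: multiplier ℓ₂₁ = (-1)/(1) = -1, and U[2,2] = 3 - (-1)(3) = 6.
L = 
  [  1,   0]
  [ -1,   1]
U = 
  [  1,   3]
  [  0,   6]
Check row 2 of LU: [(-1)(1), (-1)(3) + 6] = [-1, 3] = row 2 of A ✓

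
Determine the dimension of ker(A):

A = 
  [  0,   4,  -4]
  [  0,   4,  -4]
nullity(A) = 2

Row reduce:
R2 → R2 - (1)·R1
REF = 
  [  0,   4,  -4]
  [  0,   0,   0]
Pivot columns: 2 → 1 pivot.
rank(A) = 1, so nullity(A) = 3 - 1 = 2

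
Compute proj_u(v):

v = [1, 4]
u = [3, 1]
proj_u(v) = [21/10, 7/10]

v·u = (1)(3) + (4)(1) = 7
u·u = (3)² + (1)² = 10
proj_u(v) = (v·u / u·u) × u = (7/10) × u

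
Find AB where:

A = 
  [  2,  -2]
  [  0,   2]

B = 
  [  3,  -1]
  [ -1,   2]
A is 2×2 and B is 2×2, so AB is 2×2. Each entry is (row of A)·(column of B):
AB[1,1] = (2)(3) + (-2)(-1) = 8
AB[1,2] = (2)(-1) + (-2)(2) = -6
AB[2,1] = (0)(3) + (2)(-1) = -2
AB[2,2] = (0)(-1) + (2)(2) = 4

AB = 
  [  8,  -6]
  [ -2,   4]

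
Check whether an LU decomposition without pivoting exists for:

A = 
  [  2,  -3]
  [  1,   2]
Yes.
A[1,1] = 2 ≠ 0, so Gaussian elimination proceeds without a row swap: multiplier ℓ₂₁ = (1)/(2) = 1/2, and U[2,2] = 2 - (1/2)(-3) = 7/2.
L = 
  [  1,   0]
  [1/2,   1]
U = 
  [  2,  -3]
  [  0, 7/2]
Check row 2 of LU: [(1/2)(2), (1/2)(-3) + (7/2)] = [1, 2] = row 2 of A ✓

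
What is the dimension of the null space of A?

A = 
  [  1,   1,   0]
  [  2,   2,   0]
nullity(A) = 2

Row reduce:
R2 → R2 - (2)·R1
REF = 
  [  1,   1,   0]
  [  0,   0,   0]
Pivot columns: 1 → 1 pivot.
rank(A) = 1, so nullity(A) = 3 - 1 = 2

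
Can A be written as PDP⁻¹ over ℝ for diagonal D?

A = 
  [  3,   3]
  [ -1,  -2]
Yes

tr(A) = 1, det(A) = -3
Characteristic polynomial: λ² - tr(A)λ + det(A) = λ² - λ - 3
λ² - λ - 3 = 0  ⇒  λ = (1 ± √((-1)² - 4·(-3)))/2 = (1 ± √(13))/2
  = (1 + √13)/2,  (1 - √13)/2
Eigenvalues: (1 + √13)/2, (1 - √13)/2  (≈ 2.303, -1.303)
The two irrational eigenvalues are distinct (simple), so each has alg. mult. = geom. mult. = 1.
Sum of geometric multiplicities equals n, so A has n independent eigenvectors.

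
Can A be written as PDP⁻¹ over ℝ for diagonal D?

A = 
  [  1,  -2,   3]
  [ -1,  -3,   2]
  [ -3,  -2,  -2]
No

Characteristic polynomial: det(λI - A) = λ³ + 4λ² + 12λ - 5
By the rational root theorem any rational root is an integer dividing 5; none of those is a root, so p(λ) has no rational roots and hence (being an irreducible cubic) no repeated roots.
Discriminant of the cubic: Δ = -8323
Δ < 0 ⇒ one real eigenvalue and a complex-conjugate pair: λ ≈ -2.184 + 2.973i, -2.184 - 2.973i, 0.3675
Has complex eigenvalues (not diagonalizable over ℝ).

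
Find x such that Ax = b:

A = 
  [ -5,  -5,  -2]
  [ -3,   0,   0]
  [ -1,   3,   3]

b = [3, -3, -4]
Row reduce the augmented matrix [A|b]:
R2 → R2 - (3/5)·R1
R3 → R3 - (1/5)·R1
R3 → R3 - (4/3)·R2
REF = 
  [   -5,    -5,    -2,     3]
  [    0,     3,   6/5, -24/5]
  [    0,     0,   9/5,   9/5]

Back-substitution:
x₃ = (9/5) / (9/5) = 1
x₂ = (-24/5 - (6/5)(1)) / 3 = -2
x₁ = (3 - (-5)(-2) - (-2)(1)) / (-5) = 1

x = [1, -2, 1]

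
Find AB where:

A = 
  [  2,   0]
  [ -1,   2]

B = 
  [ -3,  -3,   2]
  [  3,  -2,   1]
A is 2×2 and B is 2×3, so AB is 2×3. Each entry is (row of A)·(column of B):
AB[1,1] = (2)(-3) + (0)(3) = -6
AB[1,2] = (2)(-3) + (0)(-2) = -6
AB[1,3] = (2)(2) + (0)(1) = 4
AB[2,1] = (-1)(-3) + (2)(3) = 9
AB[2,2] = (-1)(-3) + (2)(-2) = -1
AB[2,3] = (-1)(2) + (2)(1) = 0

AB = 
  [ -6,  -6,   4]
  [  9,  -1,   0]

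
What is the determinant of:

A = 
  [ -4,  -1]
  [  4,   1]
0

For a 2×2 matrix, det = ad - bc = (-4)(1) - (-1)(4) = 0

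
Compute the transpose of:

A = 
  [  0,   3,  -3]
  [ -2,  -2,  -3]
Aᵀ = 
  [  0,  -2]
  [  3,  -2]
  [ -3,  -3]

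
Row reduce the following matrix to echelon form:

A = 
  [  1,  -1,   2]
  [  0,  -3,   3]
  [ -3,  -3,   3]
Row operations:
R3 → R3 + (3)·R1
R3 → R3 - (2)·R2

Resulting echelon form:
REF = 
  [  1,  -1,   2]
  [  0,  -3,   3]
  [  0,   0,   3]

Rank = 3 (number of non-zero pivot rows).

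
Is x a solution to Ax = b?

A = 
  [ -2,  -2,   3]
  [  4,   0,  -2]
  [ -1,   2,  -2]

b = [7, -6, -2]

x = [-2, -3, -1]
Yes

Ax = [7, -6, -2] = b ✓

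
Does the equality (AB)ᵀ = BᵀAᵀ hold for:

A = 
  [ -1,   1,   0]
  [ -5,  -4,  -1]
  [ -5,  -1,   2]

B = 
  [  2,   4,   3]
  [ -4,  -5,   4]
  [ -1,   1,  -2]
Yes

(AB)ᵀ = 
  [ -6,   7,  -8]
  [ -9,  -1, -13]
  [  1, -29, -23]

BᵀAᵀ = 
  [ -6,   7,  -8]
  [ -9,  -1, -13]
  [  1, -29, -23]

Both sides are equal — this is the standard identity (AB)ᵀ = BᵀAᵀ, which holds for all A, B.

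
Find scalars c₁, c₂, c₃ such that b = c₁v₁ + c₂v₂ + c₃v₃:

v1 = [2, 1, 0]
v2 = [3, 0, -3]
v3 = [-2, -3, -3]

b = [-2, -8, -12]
c1 = -2, c2 = 2, c3 = 2

b = -2·v1 + 2·v2 + 2·v3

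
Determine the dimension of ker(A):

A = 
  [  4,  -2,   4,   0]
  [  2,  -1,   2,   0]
nullity(A) = 3

Row reduce:
R2 → R2 - (1/2)·R1
REF = 
  [  4,  -2,   4,   0]
  [  0,   0,   0,   0]
Pivot columns: 1 → 1 pivot.
rank(A) = 1, so nullity(A) = 4 - 1 = 3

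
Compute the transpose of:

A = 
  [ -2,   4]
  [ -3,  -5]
Aᵀ = 
  [ -2,  -3]
  [  4,  -5]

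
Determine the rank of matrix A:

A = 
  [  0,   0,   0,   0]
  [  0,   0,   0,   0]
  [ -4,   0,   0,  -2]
rank(A) = 1

Row reduce:
Swap R1 ↔ R3
REF = 
  [ -4,   0,   0,  -2]
  [  0,   0,   0,   0]
  [  0,   0,   0,   0]
Pivot columns: 1 → 1 pivot.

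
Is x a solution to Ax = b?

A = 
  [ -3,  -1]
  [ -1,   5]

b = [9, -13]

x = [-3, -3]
No

Ax = [12, -12] ≠ b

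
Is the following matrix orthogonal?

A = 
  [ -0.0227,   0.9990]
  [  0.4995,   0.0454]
No

AᵀA = 
  [  0.2500,   0]
  [  0,   1.0001]
≠ I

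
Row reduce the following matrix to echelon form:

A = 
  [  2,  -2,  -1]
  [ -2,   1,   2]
Row operations:
R2 → R2 + (1)·R1

Resulting echelon form:
REF = 
  [  2,  -2,  -1]
  [  0,  -1,   1]

Rank = 2 (number of non-zero pivot rows).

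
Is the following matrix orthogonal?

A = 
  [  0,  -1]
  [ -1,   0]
Yes

AᵀA = 
  [  1,   0]
  [  0,   1]
= I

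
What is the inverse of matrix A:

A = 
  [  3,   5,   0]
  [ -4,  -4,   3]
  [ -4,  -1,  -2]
det(A) = (3)·((-4)(-2) - (3)(-1)) - (5)·((-4)(-2) - (3)(-4)) + (0)·((-4)(-1) - (-4)(-4))
  = (3)(11) - (5)(20) + (0)(-12)
  = -67
det(A) = -67 ≠ 0, so A is invertible.

Cofactors Cᵢⱼ = (-1)ⁱ⁺ʲ·Mᵢⱼ:
C = 
  [ 11, -20, -12]
  [ 10,  -6, -17]
  [ 15,  -9,   8]

adj(A) = Cᵀ:
adj(A) = 
  [ 11,  10,  15]
  [-20,  -6,  -9]
  [-12, -17,   8]

A⁻¹ = (-1/67) · adj(A):
A⁻¹ = 
  [-11/67, -10/67, -15/67]
  [ 20/67,   6/67,   9/67]
  [ 12/67,  17/67,  -8/67]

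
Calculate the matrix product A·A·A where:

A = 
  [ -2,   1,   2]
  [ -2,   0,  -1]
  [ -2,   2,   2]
A² = A·A:
A²[1,1] = (-2)(-2) + (1)(-2) + (2)(-2) = -2
A²[1,2] = (-2)(1) + (1)(0) + (2)(2) = 2
A²[1,3] = (-2)(2) + (1)(-1) + (2)(2) = -1
A²[2,1] = (-2)(-2) + (0)(-2) + (-1)(-2) = 6
A²[2,2] = (-2)(1) + (0)(0) + (-1)(2) = -4
A²[2,3] = (-2)(2) + (0)(-1) + (-1)(2) = -6
A²[3,1] = (-2)(-2) + (2)(-2) + (2)(-2) = -4
A²[3,2] = (-2)(1) + (2)(0) + (2)(2) = 2
A²[3,3] = (-2)(2) + (2)(-1) + (2)(2) = -2
A² = 
  [ -2,   2,  -1]
  [  6,  -4,  -6]
  [ -4,   2,  -2]

A^3 = A^2·A:
A^3[1,1] = (-2)(-2) + (2)(-2) + (-1)(-2) = 2
A^3[1,2] = (-2)(1) + (2)(0) + (-1)(2) = -4
A^3[1,3] = (-2)(2) + (2)(-1) + (-1)(2) = -8
A^3[2,1] = (6)(-2) + (-4)(-2) + (-6)(-2) = 8
A^3[2,2] = (6)(1) + (-4)(0) + (-6)(2) = -6
A^3[2,3] = (6)(2) + (-4)(-1) + (-6)(2) = 4
A^3[3,1] = (-4)(-2) + (2)(-2) + (-2)(-2) = 8
A^3[3,2] = (-4)(1) + (2)(0) + (-2)(2) = -8
A^3[3,3] = (-4)(2) + (2)(-1) + (-2)(2) = -14
A^3 = 
  [  2,  -4,  -8]
  [  8,  -6,   4]
  [  8,  -8, -14]

Therefore
A^3 = 
  [  2,  -4,  -8]
  [  8,  -6,   4]
  [  8,  -8, -14]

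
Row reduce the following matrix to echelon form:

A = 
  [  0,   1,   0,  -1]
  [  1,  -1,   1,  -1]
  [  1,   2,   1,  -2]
Row operations:
Swap R1 ↔ R2
R3 → R3 - (1)·R1
R3 → R3 - (3)·R2

Resulting echelon form:
REF = 
  [  1,  -1,   1,  -1]
  [  0,   1,   0,  -1]
  [  0,   0,   0,   2]

Rank = 3 (number of non-zero pivot rows).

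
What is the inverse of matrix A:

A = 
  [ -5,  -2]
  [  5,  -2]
det(A) = (-5)(-2) - (-2)(5) = 20
For a 2×2 matrix, A⁻¹ = (1/det(A)) · [[d, -b], [-c, a]]
    = (1/20) · [[-2, 2], [-5, -5]]

A⁻¹ = 
  [-1/10,  1/10]
  [ -1/4,  -1/4]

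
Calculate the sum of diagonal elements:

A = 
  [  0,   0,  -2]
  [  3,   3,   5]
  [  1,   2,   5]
8

tr(A) = 0 + 3 + 5 = 8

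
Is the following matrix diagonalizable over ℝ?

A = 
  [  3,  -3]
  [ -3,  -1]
Yes

tr(A) = 2, det(A) = -12
Characteristic polynomial: λ² - tr(A)λ + det(A) = λ² - 2λ - 12
λ² - 2λ - 12 = 0  ⇒  λ = (2 ± √((-2)² - 4·(-12)))/2 = (2 ± √(52))/2
  = 1 + √13,  1 - √13
Eigenvalues: 1 + √13, 1 - √13  (≈ 4.606, -2.606)
The two irrational eigenvalues are distinct (simple), so each has alg. mult. = geom. mult. = 1.
Sum of geometric multiplicities equals n, so A has n independent eigenvectors.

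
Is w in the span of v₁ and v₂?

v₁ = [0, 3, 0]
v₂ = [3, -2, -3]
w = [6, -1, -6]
Yes

Form the augmented matrix and row-reduce:
[v₁|v₂|w] = 
  [  0,   3,   6]
  [  3,  -2,  -1]
  [  0,  -3,  -6]
Swap R1 ↔ R2
R3 → R3 + (1)·R2
REF = 
  [  3,  -2,  -1]
  [  0,   3,   6]
  [  0,   0,   0]

No row of the form [0 0 | nonzero], so the system is consistent. Back-substitution gives c₁ = 1, c₂ = 2: w = (1)·v₁ + (2)·v₂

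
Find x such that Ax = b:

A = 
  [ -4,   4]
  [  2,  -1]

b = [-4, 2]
x = [1, 0]

Row reduce the augmented matrix [A|b]:
R2 → R2 + (1/2)·R1
REF = 
  [ -4,   4,  -4]
  [  0,   1,   0]

Back-substitution:
x₂ = 0 / 1 = 0
x₁ = (-4 - (4)(0)) / (-4) = 1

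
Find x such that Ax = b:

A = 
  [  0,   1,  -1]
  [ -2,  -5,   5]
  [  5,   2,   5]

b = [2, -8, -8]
x = [-1, 1, -1]

Row reduce the augmented matrix [A|b]:
Swap R1 ↔ R2
R3 → R3 + (5/2)·R1
R3 → R3 + (21/2)·R2
REF = 
  [ -2,  -5,   5,  -8]
  [  0,   1,  -1,   2]
  [  0,   0,   7,  -7]

Back-substitution:
x₃ = (-7) / 7 = -1
x₂ = (2 - (-1)(-1)) / 1 = 1
x₁ = (-8 - (-5)(1) - (5)(-1)) / (-2) = -1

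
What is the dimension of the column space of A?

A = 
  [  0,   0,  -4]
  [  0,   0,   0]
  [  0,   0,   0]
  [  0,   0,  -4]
Row reduce:
R4 → R4 - (1)·R1
REF = 
  [  0,   0,  -4]
  [  0,   0,   0]
  [  0,   0,   0]
  [  0,   0,   0]
Pivot columns: 3 → 1 pivot.
dim(Col(A)) = number of pivot columns = 1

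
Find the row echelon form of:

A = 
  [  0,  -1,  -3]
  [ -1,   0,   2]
Row operations:
Swap R1 ↔ R2

Resulting echelon form:
REF = 
  [ -1,   0,   2]
  [  0,  -1,  -3]

Rank = 2 (number of non-zero pivot rows).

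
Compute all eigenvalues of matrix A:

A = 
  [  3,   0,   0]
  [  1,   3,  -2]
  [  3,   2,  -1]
Characteristic polynomial: det(λI - A) = λ³ - 5λ² + 7λ - 3
Testing integer divisors of the constant term: p(1) = 0, so (λ - 1) is a factor:
p(λ) = (λ - 1)(λ² - 4λ + 3)
λ² - 4λ + 3 = (λ - 1)(λ - 3)

λ = 1, 3, 1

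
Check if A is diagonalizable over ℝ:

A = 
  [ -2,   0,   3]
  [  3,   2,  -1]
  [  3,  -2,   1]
No

Characteristic polynomial: det(λI - A) = λ³ - λ² - 15λ + 36
By the rational root theorem any rational root is an integer dividing 36; none of those is a root, so p(λ) has no rational roots and hence (being an irreducible cubic) no repeated roots.
Discriminant of the cubic: Δ = -11403
Δ < 0 ⇒ one real eigenvalue and a complex-conjugate pair: λ ≈ -4.35, 2.675 + 1.058i, 2.675 - 1.058i
Has complex eigenvalues (not diagonalizable over ℝ).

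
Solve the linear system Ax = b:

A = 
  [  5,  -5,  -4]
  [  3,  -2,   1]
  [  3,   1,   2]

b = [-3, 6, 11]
Row reduce the augmented matrix [A|b]:
R2 → R2 - (3/5)·R1
R3 → R3 - (3/5)·R1
R3 → R3 - (4)·R2
REF = 
  [    5,    -5,    -4,    -3]
  [    0,     1,  17/5,  39/5]
  [    0,     0, -46/5, -92/5]

Back-substitution:
x₃ = (-92/5) / (-46/5) = 2
x₂ = (39/5 - (17/5)(2)) / 1 = 1
x₁ = (-3 - (-5)(1) - (-4)(2)) / 5 = 2

x = [2, 1, 2]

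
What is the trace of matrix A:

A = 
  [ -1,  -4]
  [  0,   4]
3

tr(A) = -1 + 4 = 3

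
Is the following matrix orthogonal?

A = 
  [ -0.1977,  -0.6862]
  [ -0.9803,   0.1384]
No

AᵀA = 
  [  1.0001,   0]
  [  0,   0.4900]
≠ I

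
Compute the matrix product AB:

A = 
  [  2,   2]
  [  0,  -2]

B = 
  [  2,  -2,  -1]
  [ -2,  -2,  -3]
A is 2×2 and B is 2×3, so AB is 2×3. Each entry is (row of A)·(column of B):
AB[1,1] = (2)(2) + (2)(-2) = 0
AB[1,2] = (2)(-2) + (2)(-2) = -8
AB[1,3] = (2)(-1) + (2)(-3) = -8
AB[2,1] = (0)(2) + (-2)(-2) = 4
AB[2,2] = (0)(-2) + (-2)(-2) = 4
AB[2,3] = (0)(-1) + (-2)(-3) = 6

AB = 
  [  0,  -8,  -8]
  [  4,   4,   6]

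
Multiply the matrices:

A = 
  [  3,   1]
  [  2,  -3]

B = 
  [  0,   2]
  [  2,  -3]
A is 2×2 and B is 2×2, so AB is 2×2. Each entry is (row of A)·(column of B):
AB[1,1] = (3)(0) + (1)(2) = 2
AB[1,2] = (3)(2) + (1)(-3) = 3
AB[2,1] = (2)(0) + (-3)(2) = -6
AB[2,2] = (2)(2) + (-3)(-3) = 13

AB = 
  [  2,   3]
  [ -6,  13]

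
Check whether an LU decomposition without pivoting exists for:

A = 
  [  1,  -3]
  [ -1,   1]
Yes.
A[1,1] = 1 ≠ 0, so Gaussian elimination proceeds without a row swap: multiplier ℓ₂₁ = (-1)/(1) = -1, and U[2,2] = 1 - (-1)(-3) = -2.
L = 
  [  1,   0]
  [ -1,   1]
U = 
  [  1,  -3]
  [  0,  -2]
Check row 2 of LU: [(-1)(1), (-1)(-3) + (-2)] = [-1, 1] = row 2 of A ✓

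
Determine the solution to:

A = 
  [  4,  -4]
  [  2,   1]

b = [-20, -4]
x = [-3, 2]

Row reduce the augmented matrix [A|b]:
R2 → R2 - (1/2)·R1
REF = 
  [  4,  -4, -20]
  [  0,   3,   6]

Back-substitution:
x₂ = 6 / 3 = 2
x₁ = (-20 - (-4)(2)) / 4 = -3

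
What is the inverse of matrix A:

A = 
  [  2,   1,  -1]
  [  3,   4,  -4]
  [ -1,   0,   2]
det(A) = (2)·((4)(2) - (-4)(0)) - (1)·((3)(2) - (-4)(-1)) + (-1)·((3)(0) - (4)(-1))
  = (2)(8) - (1)(2) + (-1)(4)
  = 10
det(A) = 10 ≠ 0, so A is invertible.

Cofactors Cᵢⱼ = (-1)ⁱ⁺ʲ·Mᵢⱼ:
C = 
  [  8,  -2,   4]
  [ -2,   3,  -1]
  [  0,   5,   5]

adj(A) = Cᵀ:
adj(A) = 
  [  8,  -2,   0]
  [ -2,   3,   5]
  [  4,  -1,   5]

A⁻¹ = (1/10) · adj(A):
A⁻¹ = 
  [  4/5,  -1/5,     0]
  [ -1/5,  3/10,   1/2]
  [  2/5, -1/10,   1/2]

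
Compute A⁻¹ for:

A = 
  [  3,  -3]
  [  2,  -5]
det(A) = (3)(-5) - (-3)(2) = -9
For a 2×2 matrix, A⁻¹ = (1/det(A)) · [[d, -b], [-c, a]]
    = (-1/9) · [[-5, 3], [-2, 3]]

A⁻¹ = 
  [ 5/9, -1/3]
  [ 2/9, -1/3]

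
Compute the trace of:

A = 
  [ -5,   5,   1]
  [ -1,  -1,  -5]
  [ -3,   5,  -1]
-7

tr(A) = -5 + -1 + -1 = -7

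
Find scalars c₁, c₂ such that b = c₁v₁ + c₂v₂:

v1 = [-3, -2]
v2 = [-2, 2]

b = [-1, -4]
c1 = 1, c2 = -1

b = 1·v1 + -1·v2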